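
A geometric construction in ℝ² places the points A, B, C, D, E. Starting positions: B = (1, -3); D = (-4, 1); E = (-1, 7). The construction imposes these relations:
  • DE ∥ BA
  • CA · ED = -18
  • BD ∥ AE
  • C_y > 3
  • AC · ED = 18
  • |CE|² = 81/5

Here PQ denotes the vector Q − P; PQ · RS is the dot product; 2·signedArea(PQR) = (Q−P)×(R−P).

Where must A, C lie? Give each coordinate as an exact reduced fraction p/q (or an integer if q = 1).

A = (4, 3)
C = (-14/5, 17/5)

1. A_x = 4  [BD ∥ AE ∩ DE ∥ BA]
2. A_y = 3  [BD ∥ AE ∩ DE ∥ BA]
   → A = (4, 3)
3. C_x = -14/5  [line 3·x + 6·y + -12 = 0 ∩ |CE|² = 81/5]
4. C_y = 17/5  [line 3·x + 6·y + -12 = 0 ∩ |CE|² = 81/5]
   → C = (-14/5, 17/5)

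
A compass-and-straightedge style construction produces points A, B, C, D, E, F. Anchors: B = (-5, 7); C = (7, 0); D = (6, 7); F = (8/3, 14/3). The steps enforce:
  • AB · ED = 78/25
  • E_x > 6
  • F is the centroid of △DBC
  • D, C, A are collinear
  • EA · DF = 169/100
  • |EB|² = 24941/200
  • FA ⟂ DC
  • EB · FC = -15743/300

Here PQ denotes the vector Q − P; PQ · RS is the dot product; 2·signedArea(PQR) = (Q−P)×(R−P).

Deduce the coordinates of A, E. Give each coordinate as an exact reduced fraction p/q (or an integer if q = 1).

A = (313/50, 259/50)
E = (613/100, 609/100)

1. A_x = 313/50  [D, C, A are collinear ∩ FA ⟂ DC]
2. A_y = 259/50  [D, C, A are collinear ∩ FA ⟂ DC]
   → A = (313/50, 259/50)
3. E_x = 613/100  [EA · DF = 169/100 ∩ AB · ED = 78/25]
4. E_y = 609/100  [EA · DF = 169/100 ∩ AB · ED = 78/25]
   → E = (613/100, 609/100)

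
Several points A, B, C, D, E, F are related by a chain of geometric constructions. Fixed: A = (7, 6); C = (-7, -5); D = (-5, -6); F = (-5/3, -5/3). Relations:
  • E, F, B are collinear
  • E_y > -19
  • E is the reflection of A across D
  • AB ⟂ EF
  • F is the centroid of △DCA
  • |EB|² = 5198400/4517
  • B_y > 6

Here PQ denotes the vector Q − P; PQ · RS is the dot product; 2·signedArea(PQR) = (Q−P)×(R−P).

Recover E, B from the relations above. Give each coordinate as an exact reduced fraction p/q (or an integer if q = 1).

1. E_x = -17  [E is the reflection of A across D]
2. E_y = -18  [E is the reflection of A across D]
   → E = (-17, -18)
3. B_x = 28091/4517  [E, F, B are collinear ∩ AB ⟂ EF]
4. B_y = 30414/4517  [E, F, B are collinear ∩ AB ⟂ EF]
   → B = (28091/4517, 30414/4517)

B = (28091/4517, 30414/4517)
E = (-17, -18)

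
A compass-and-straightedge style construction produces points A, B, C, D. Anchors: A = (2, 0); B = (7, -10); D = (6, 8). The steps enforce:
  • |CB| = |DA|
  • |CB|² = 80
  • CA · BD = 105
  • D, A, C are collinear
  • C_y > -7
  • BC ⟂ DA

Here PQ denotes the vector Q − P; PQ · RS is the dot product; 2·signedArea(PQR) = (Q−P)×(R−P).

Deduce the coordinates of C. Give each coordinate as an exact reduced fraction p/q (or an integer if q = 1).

1. C_x = -1  [D, A, C are collinear ∩ BC ⟂ DA]
2. C_y = -6  [D, A, C are collinear ∩ BC ⟂ DA]
   → C = (-1, -6)

C = (-1, -6)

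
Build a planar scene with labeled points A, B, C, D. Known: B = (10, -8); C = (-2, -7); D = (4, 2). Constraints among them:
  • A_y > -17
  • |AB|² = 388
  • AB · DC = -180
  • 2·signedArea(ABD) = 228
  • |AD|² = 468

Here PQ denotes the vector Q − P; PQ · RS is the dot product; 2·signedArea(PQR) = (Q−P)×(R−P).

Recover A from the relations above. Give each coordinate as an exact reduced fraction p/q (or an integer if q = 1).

A = (-8, -16)

1. A_x = -8  [2·signedArea(ABD) = 228 ∩ AB · DC = -180]
2. A_y = -16  [2·signedArea(ABD) = 228 ∩ AB · DC = -180]
   → A = (-8, -16)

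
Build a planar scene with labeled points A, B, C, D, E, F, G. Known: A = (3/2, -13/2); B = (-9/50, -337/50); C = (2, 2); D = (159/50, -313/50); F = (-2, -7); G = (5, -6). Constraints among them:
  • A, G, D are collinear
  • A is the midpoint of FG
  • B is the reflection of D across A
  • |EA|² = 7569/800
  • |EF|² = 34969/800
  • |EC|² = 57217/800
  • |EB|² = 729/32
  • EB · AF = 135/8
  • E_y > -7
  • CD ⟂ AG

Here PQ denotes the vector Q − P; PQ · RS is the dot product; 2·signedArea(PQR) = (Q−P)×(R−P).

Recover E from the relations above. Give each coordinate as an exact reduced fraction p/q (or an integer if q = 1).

1. E_x = 909/200  [line 7/2·x + 1/2·y + -103/8 = 0 ∩ |EA|² = 7569/800]
2. E_y = -1213/200  [line 7/2·x + 1/2·y + -103/8 = 0 ∩ |EA|² = 7569/800]
   → E = (909/200, -1213/200)

E = (909/200, -1213/200)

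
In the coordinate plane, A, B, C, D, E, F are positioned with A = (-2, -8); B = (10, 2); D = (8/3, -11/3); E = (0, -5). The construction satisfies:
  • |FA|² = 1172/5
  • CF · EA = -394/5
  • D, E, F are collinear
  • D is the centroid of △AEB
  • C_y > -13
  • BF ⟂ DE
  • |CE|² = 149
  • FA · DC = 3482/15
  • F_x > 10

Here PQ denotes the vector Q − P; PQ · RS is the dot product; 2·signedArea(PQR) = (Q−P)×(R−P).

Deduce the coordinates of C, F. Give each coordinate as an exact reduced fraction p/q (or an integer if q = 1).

C = (-10, -12)
F = (54/5, 2/5)

1. F_x = 54/5  [D, E, F are collinear ∩ BF ⟂ DE]
2. F_y = 2/5  [D, E, F are collinear ∩ BF ⟂ DE]
   → F = (54/5, 2/5)
3. C_x = -10  [CF · EA = -394/5 ∩ FA · DC = 3482/15]
4. C_y = -12  [CF · EA = -394/5 ∩ FA · DC = 3482/15]
   → C = (-10, -12)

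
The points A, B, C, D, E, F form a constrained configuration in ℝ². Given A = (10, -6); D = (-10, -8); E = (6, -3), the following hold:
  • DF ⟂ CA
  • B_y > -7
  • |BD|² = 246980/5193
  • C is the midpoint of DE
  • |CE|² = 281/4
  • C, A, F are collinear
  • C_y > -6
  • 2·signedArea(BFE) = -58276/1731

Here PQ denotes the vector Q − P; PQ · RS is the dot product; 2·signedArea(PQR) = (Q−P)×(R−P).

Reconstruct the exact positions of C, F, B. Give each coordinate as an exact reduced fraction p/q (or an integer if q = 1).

B = (-5702/1731, -11062/1731)
C = (-2, -11/2)
F = (-5702/577, -2984/577)

1. C_x = -2  [C is the midpoint of DE]
2. C_y = -11/2  [C is the midpoint of DE]
   → C = (-2, -11/2)
3. F_x = -5702/577  [C, A, F are collinear ∩ DF ⟂ CA]
4. F_y = -2984/577  [C, A, F are collinear ∩ DF ⟂ CA]
   → F = (-5702/577, -2984/577)
5. B_x = -5702/1731  [line -1253/577·x + 9164/577·y + 163306/1731 = 0 ∩ |BD|² = 246980/5193]
6. B_y = -11062/1731  [line -1253/577·x + 9164/577·y + 163306/1731 = 0 ∩ |BD|² = 246980/5193]
   → B = (-5702/1731, -11062/1731)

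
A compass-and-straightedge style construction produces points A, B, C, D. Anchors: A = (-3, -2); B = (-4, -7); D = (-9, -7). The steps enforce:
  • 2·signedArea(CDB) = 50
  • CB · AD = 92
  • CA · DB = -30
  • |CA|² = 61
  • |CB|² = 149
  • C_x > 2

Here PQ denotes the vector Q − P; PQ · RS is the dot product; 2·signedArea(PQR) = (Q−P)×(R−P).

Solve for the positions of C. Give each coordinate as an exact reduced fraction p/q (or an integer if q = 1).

C = (3, 3)

1. C_x = 3  [CB · AD = 92 ∩ CA · DB = -30]
2. C_y = 3  [CB · AD = 92 ∩ CA · DB = -30]
   → C = (3, 3)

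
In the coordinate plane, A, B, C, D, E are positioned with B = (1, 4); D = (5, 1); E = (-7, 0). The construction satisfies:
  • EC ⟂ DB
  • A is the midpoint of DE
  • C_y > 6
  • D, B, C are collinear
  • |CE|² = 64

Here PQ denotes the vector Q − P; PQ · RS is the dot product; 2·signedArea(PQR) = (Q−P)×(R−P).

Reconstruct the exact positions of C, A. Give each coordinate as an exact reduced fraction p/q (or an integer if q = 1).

1. C_x = -11/5  [D, B, C are collinear ∩ EC ⟂ DB]
2. C_y = 32/5  [D, B, C are collinear ∩ EC ⟂ DB]
   → C = (-11/5, 32/5)
3. A_x = -1  [A is the midpoint of DE]
4. A_y = 1/2  [A is the midpoint of DE]
   → A = (-1, 1/2)

A = (-1, 1/2)
C = (-11/5, 32/5)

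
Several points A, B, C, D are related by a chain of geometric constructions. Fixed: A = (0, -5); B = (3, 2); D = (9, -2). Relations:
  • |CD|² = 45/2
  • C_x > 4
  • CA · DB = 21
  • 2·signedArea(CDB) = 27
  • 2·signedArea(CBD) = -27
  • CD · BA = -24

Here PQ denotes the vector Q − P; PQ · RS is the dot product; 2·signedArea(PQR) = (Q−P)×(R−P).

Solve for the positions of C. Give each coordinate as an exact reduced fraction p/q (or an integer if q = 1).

1. C_x = 9/2  [2·signedArea(CBD) = -27 ∩ CD · BA = -24]
2. C_y = -7/2  [2·signedArea(CBD) = -27 ∩ CD · BA = -24]
   → C = (9/2, -7/2)

C = (9/2, -7/2)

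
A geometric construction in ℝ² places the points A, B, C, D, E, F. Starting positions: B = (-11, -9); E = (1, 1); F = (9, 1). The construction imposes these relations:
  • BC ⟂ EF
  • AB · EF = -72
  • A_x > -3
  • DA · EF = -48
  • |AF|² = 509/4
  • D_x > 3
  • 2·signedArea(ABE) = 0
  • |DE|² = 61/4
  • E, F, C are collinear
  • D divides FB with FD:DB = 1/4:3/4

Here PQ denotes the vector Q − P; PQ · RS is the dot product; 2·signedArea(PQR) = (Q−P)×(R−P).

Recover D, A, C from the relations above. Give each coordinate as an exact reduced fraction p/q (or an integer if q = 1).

A = (-2, -3/2)
C = (-11, 1)
D = (4, -3/2)

1. D_x = 4  [D divides FB with FD:DB = 1/4:3/4]
2. D_y = -3/2  [D divides FB with FD:DB = 1/4:3/4]
   → D = (4, -3/2)
3. A_x = -2  [2·signedArea(ABE) = 0 ∩ AB · EF = -72]
4. A_y = -3/2  [2·signedArea(ABE) = 0 ∩ AB · EF = -72]
   → A = (-2, -3/2)
5. C_x = -11  [E, F, C are collinear ∩ BC ⟂ EF]
6. C_y = 1  [E, F, C are collinear ∩ BC ⟂ EF]
   → C = (-11, 1)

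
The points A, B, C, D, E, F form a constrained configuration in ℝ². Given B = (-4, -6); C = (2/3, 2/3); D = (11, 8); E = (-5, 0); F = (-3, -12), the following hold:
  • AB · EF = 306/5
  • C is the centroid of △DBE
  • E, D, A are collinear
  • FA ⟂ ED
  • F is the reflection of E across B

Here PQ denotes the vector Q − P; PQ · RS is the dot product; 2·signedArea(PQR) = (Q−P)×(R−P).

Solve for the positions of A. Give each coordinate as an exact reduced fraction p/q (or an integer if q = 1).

A = (-41/5, -8/5)

1. A_x = -41/5  [E, D, A are collinear ∩ FA ⟂ ED]
2. A_y = -8/5  [E, D, A are collinear ∩ FA ⟂ ED]
   → A = (-41/5, -8/5)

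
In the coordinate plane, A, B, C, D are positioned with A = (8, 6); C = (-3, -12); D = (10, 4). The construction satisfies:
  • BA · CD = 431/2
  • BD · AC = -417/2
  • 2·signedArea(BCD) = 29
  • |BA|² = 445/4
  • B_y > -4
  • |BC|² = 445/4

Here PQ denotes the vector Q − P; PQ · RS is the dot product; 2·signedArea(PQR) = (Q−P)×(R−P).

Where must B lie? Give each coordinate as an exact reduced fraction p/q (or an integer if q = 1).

B = (5/2, -3)

1. B_x = 5/2  [BD · AC = -417/2 ∩ BA · CD = 431/2]
2. B_y = -3  [BD · AC = -417/2 ∩ BA · CD = 431/2]
   → B = (5/2, -3)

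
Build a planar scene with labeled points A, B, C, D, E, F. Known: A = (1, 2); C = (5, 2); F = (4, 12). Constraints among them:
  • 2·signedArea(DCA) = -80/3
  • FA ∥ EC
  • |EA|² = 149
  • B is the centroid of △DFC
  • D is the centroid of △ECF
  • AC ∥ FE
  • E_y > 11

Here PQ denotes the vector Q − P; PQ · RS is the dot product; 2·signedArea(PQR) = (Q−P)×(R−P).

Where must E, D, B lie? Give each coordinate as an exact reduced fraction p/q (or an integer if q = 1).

B = (44/9, 68/9)
D = (17/3, 26/3)
E = (8, 12)

1. E_x = 8  [FA ∥ EC ∩ AC ∥ FE]
2. E_y = 12  [FA ∥ EC ∩ AC ∥ FE]
   → E = (8, 12)
3. D_x = 17/3  [D is the centroid of △ECF]
4. D_y = 26/3  [D is the centroid of △ECF]
   → D = (17/3, 26/3)
5. B_x = 44/9  [B is the centroid of △DFC]
6. B_y = 68/9  [B is the centroid of △DFC]
   → B = (44/9, 68/9)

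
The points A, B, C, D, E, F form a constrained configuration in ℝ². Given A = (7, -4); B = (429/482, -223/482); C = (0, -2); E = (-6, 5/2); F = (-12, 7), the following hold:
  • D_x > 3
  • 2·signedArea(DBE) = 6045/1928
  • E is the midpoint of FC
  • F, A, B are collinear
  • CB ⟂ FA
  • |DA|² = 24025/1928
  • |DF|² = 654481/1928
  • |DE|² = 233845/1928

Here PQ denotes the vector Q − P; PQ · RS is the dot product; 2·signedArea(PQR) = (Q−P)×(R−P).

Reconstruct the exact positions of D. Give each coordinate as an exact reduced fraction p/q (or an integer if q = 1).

D = (3803/964, -2151/964)

1. D_x = 3803/964  [line -714/241·x + -3321/482·y + -7107/1928 = 0 ∩ |DE|² = 233845/1928]
2. D_y = -2151/964  [line -714/241·x + -3321/482·y + -7107/1928 = 0 ∩ |DE|² = 233845/1928]
   → D = (3803/964, -2151/964)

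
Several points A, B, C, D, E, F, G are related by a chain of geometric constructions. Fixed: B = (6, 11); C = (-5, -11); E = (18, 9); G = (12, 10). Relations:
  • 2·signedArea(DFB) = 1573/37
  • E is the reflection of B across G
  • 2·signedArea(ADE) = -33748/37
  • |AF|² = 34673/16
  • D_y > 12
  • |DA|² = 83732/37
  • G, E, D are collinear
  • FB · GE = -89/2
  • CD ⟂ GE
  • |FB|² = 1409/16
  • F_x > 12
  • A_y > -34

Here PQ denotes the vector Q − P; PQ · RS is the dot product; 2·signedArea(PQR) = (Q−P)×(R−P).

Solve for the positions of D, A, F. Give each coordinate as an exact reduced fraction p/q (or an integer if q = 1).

1. D_x = -42/37  [G, E, D are collinear ∩ CD ⟂ GE]
2. D_y = 451/37  [G, E, D are collinear ∩ CD ⟂ GE]
   → D = (-42/37, 451/37)
3. A_x = -16  [line 118/37·x + 708/37·y + 25252/37 = 0 ∩ |DA|² = 83732/37]
4. A_y = -33  [line 118/37·x + 708/37·y + 25252/37 = 0 ∩ |DA|² = 83732/37]
   → A = (-16, -33)
5. F_x = 49/4  [FB · GE = -89/2 ∩ 2·signedArea(DFB) = 1573/37]
6. F_y = 4  [FB · GE = -89/2 ∩ 2·signedArea(DFB) = 1573/37]
   → F = (49/4, 4)

A = (-16, -33)
D = (-42/37, 451/37)
F = (49/4, 4)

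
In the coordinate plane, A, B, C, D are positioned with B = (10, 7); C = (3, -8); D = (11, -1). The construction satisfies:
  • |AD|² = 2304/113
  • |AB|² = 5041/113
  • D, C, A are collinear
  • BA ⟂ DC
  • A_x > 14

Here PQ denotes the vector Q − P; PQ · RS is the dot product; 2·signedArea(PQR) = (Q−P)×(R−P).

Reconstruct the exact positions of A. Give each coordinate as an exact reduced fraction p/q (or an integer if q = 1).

A = (1627/113, 223/113)

1. A_x = 1627/113  [D, C, A are collinear ∩ BA ⟂ DC]
2. A_y = 223/113  [D, C, A are collinear ∩ BA ⟂ DC]
   → A = (1627/113, 223/113)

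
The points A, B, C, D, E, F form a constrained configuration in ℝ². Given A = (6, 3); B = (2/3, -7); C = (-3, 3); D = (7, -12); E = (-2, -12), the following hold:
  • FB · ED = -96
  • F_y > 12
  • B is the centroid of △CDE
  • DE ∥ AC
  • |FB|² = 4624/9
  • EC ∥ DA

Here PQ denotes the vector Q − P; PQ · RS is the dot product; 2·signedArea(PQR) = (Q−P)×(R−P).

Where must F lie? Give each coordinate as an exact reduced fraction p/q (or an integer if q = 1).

F = (34/3, 13)

1. F_x = 34/3  [FB · ED = -96]
2. F_y = 13  [|FB|² = 4624/9]
   → F = (34/3, 13)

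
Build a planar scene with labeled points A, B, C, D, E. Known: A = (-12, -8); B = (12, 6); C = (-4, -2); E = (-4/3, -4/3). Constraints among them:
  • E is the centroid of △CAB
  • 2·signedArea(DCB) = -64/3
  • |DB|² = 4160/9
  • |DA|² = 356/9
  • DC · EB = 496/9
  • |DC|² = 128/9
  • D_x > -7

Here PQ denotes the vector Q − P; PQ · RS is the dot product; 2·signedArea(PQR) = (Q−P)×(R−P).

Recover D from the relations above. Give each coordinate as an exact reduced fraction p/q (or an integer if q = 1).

D = (-20/3, -14/3)

1. D_x = -20/3  [2·signedArea(DCB) = -64/3 ∩ DC · EB = 496/9]
2. D_y = -14/3  [2·signedArea(DCB) = -64/3 ∩ DC · EB = 496/9]
   → D = (-20/3, -14/3)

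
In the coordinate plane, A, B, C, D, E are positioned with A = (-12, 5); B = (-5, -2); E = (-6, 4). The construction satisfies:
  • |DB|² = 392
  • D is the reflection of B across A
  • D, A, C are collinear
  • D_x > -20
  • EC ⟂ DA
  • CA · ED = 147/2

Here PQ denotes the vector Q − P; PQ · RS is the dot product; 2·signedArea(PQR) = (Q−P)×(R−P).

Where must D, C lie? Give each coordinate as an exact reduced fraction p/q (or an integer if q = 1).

C = (-17/2, 3/2)
D = (-19, 12)

1. D_x = -19  [D is the reflection of B across A]
2. D_y = 12  [D is the reflection of B across A]
   → D = (-19, 12)
3. C_x = -17/2  [D, A, C are collinear ∩ EC ⟂ DA]
4. C_y = 3/2  [D, A, C are collinear ∩ EC ⟂ DA]
   → C = (-17/2, 3/2)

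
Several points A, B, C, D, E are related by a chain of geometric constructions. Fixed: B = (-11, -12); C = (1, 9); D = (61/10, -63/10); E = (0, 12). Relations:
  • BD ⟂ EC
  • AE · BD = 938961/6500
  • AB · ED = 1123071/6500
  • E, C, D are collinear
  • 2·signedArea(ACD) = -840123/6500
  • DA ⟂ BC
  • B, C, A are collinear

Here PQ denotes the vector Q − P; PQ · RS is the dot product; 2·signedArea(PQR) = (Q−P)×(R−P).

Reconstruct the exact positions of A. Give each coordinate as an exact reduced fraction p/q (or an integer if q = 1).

A = (-1409/325, -219/650)

1. A_x = -1409/325  [B, C, A are collinear ∩ DA ⟂ BC]
2. A_y = -219/650  [B, C, A are collinear ∩ DA ⟂ BC]
   → A = (-1409/325, -219/650)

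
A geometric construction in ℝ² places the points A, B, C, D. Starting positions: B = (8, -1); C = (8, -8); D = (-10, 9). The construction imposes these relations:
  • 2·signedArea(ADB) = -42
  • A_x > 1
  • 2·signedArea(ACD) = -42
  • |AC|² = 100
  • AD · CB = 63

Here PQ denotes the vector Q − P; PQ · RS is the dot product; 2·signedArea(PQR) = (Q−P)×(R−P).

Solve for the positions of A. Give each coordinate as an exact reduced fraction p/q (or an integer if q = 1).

1. A_x = 2  [AD · CB = 63 ∩ 2·signedArea(ACD) = -42]
2. A_y = 0  [AD · CB = 63 ∩ 2·signedArea(ACD) = -42]
   → A = (2, 0)

A = (2, 0)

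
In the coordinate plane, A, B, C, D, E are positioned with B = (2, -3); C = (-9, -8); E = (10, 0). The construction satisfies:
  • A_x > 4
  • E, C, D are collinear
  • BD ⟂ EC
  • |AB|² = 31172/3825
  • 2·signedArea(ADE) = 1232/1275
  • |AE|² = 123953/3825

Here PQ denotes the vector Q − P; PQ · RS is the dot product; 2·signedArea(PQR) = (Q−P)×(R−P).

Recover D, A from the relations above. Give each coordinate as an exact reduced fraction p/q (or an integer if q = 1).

1. D_x = 906/425  [E, C, D are collinear ∩ BD ⟂ EC]
2. D_y = -1408/425  [E, C, D are collinear ∩ BD ⟂ EC]
   → D = (906/425, -1408/425)
3. A_x = 2002/425  [line -1408/425·x + 3344/425·y + 41008/1275 = 0 ∩ |AB|² = 31172/3825]
4. A_y = -2683/1275  [line -1408/425·x + 3344/425·y + 41008/1275 = 0 ∩ |AB|² = 31172/3825]
   → A = (2002/425, -2683/1275)

A = (2002/425, -2683/1275)
D = (906/425, -1408/425)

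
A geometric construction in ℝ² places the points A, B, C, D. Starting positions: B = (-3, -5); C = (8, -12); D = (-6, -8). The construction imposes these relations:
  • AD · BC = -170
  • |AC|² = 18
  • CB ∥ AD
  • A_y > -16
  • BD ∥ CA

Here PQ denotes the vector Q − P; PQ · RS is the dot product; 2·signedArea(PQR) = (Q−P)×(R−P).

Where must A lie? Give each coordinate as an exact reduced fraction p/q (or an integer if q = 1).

1. A_x = 5  [CB ∥ AD ∩ BD ∥ CA]
2. A_y = -15  [CB ∥ AD ∩ BD ∥ CA]
   → A = (5, -15)

A = (5, -15)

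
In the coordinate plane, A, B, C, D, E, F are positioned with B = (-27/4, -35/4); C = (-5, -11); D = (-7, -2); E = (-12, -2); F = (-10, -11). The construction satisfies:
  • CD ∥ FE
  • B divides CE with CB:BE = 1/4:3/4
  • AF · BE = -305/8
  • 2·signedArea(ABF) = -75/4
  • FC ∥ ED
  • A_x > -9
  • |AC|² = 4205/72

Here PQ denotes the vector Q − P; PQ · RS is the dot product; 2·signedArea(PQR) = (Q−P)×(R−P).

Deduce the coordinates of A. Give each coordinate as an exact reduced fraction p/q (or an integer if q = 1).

1. A_x = -103/12  [AF · BE = -305/8 ∩ 2·signedArea(ABF) = -75/4]
2. A_y = -17/4  [AF · BE = -305/8 ∩ 2·signedArea(ABF) = -75/4]
   → A = (-103/12, -17/4)

A = (-103/12, -17/4)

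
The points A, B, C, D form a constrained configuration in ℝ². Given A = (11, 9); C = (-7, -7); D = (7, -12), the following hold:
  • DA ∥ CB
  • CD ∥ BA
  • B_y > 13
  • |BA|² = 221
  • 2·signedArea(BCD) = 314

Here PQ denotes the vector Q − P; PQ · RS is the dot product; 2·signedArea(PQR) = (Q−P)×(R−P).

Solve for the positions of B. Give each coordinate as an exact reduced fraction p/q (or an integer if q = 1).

1. B_x = -3  [CD ∥ BA ∩ DA ∥ CB]
2. B_y = 14  [CD ∥ BA ∩ DA ∥ CB]
   → B = (-3, 14)

B = (-3, 14)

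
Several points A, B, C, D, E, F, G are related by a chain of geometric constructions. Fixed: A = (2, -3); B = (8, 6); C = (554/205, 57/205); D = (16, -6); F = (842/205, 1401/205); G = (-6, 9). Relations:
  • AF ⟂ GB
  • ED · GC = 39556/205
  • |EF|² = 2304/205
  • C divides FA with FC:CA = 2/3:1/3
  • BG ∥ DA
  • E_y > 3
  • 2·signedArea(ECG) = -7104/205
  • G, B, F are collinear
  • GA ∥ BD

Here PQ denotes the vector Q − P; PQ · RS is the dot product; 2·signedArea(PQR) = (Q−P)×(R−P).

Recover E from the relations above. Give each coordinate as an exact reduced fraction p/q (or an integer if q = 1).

1. E_x = 698/205  [2·signedArea(ECG) = -7104/205 ∩ ED · GC = 39556/205]
2. E_y = 729/205  [2·signedArea(ECG) = -7104/205 ∩ ED · GC = 39556/205]
   → E = (698/205, 729/205)

E = (698/205, 729/205)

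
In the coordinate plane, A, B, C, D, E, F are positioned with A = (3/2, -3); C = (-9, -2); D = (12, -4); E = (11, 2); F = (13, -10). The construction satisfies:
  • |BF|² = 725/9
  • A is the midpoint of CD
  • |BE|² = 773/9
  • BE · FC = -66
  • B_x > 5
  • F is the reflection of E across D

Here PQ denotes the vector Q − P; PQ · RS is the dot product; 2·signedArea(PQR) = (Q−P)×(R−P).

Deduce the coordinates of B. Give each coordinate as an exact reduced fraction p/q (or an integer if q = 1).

1. B_x = 16/3  [line 22·x + -8·y + -160 = 0 ∩ |BF|² = 725/9]
2. B_y = -16/3  [line 22·x + -8·y + -160 = 0 ∩ |BF|² = 725/9]
   → B = (16/3, -16/3)

B = (16/3, -16/3)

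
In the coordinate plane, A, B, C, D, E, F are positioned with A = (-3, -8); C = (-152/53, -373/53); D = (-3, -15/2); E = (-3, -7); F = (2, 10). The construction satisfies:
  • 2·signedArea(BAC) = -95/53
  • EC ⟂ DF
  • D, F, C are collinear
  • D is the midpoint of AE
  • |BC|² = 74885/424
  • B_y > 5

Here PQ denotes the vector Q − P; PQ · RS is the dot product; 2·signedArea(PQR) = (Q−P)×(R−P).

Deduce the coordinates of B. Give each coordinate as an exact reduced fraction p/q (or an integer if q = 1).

B = (3/4, 23/4)

1. B_x = 3/4  [line -51/53·x + 7/53·y + -2/53 = 0 ∩ |BC|² = 74885/424]
2. B_y = 23/4  [line -51/53·x + 7/53·y + -2/53 = 0 ∩ |BC|² = 74885/424]
   → B = (3/4, 23/4)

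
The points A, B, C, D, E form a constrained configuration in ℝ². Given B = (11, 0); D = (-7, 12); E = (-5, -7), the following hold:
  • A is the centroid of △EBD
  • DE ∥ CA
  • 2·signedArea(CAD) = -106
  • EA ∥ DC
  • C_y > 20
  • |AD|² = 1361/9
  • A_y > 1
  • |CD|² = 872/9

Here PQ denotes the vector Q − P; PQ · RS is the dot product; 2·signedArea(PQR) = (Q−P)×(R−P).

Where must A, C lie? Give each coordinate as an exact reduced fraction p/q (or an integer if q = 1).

A = (-1/3, 5/3)
C = (-7/3, 62/3)

1. A_x = -1/3  [A is the centroid of △EBD]
2. A_y = 5/3  [A is the centroid of △EBD]
   → A = (-1/3, 5/3)
3. C_x = -7/3  [DE ∥ CA ∩ EA ∥ DC]
4. C_y = 62/3  [DE ∥ CA ∩ EA ∥ DC]
   → C = (-7/3, 62/3)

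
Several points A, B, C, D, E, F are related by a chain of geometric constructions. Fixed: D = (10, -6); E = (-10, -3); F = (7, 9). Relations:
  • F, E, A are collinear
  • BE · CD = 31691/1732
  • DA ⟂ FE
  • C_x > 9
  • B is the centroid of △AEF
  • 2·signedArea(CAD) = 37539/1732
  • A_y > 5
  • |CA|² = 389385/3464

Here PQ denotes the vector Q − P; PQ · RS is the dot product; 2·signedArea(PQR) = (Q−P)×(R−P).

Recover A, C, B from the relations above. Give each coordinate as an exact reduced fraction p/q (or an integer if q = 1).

1. A_x = 838/433  [F, E, A are collinear ∩ DA ⟂ FE]
2. A_y = 2349/433  [F, E, A are collinear ∩ DA ⟂ FE]
   → A = (838/433, 2349/433)
3. C_x = 37/4  [line 4947/433·x + 3492/433·y + -151611/1732 = 0 ∩ |CA|² = 389385/3464]
4. C_y = -9/4  [line 4947/433·x + 3492/433·y + -151611/1732 = 0 ∩ |CA|² = 389385/3464]
   → C = (37/4, -9/4)
5. B_x = -461/1299  [B is the centroid of △AEF]
6. B_y = 1649/433  [B is the centroid of △AEF]
   → B = (-461/1299, 1649/433)

A = (838/433, 2349/433)
B = (-461/1299, 1649/433)
C = (37/4, -9/4)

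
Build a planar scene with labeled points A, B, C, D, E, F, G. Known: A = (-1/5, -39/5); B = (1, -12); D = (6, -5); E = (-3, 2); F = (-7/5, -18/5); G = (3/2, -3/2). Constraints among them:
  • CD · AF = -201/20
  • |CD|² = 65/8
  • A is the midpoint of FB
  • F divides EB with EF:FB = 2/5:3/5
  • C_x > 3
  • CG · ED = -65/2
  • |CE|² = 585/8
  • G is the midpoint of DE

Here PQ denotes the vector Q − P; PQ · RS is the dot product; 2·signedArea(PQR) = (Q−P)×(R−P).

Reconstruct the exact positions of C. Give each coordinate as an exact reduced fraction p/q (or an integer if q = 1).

1. C_x = 15/4  [CG · ED = -65/2 ∩ CD · AF = -201/20]
2. C_y = -13/4  [CG · ED = -65/2 ∩ CD · AF = -201/20]
   → C = (15/4, -13/4)

C = (15/4, -13/4)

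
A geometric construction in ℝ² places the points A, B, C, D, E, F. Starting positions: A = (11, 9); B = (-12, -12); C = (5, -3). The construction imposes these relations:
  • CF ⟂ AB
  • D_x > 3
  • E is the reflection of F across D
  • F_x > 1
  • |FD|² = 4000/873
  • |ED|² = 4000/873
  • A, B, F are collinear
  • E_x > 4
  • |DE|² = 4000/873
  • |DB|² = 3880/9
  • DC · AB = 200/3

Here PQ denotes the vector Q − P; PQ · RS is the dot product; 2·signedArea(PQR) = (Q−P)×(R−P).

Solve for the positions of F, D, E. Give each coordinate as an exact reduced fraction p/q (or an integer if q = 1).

D = (10/3, 2)
E = (1430/291, 334/97)
F = (170/97, 54/97)

1. F_x = 170/97  [A, B, F are collinear ∩ CF ⟂ AB]
2. F_y = 54/97  [A, B, F are collinear ∩ CF ⟂ AB]
   → F = (170/97, 54/97)
3. D_x = 10/3  [line 23·x + 21·y + -356/3 = 0 ∩ |DB|² = 3880/9]
4. D_y = 2  [line 23·x + 21·y + -356/3 = 0 ∩ |DB|² = 3880/9]
   → D = (10/3, 2)
5. E_x = 1430/291  [E is the reflection of F across D]
6. E_y = 334/97  [E is the reflection of F across D]
   → E = (1430/291, 334/97)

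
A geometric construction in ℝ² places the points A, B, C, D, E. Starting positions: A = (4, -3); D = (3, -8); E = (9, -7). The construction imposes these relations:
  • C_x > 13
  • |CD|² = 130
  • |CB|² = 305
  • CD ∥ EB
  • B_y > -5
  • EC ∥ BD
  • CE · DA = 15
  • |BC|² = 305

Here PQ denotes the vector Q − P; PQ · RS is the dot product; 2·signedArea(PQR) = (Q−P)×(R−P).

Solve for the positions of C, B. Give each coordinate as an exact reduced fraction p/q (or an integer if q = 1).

1. C_x = 14  [line -1·x + -5·y + -41 = 0 ∩ |CD|² = 130]
2. C_y = -11  [line -1·x + -5·y + -41 = 0 ∩ |CD|² = 130]
   → C = (14, -11)
3. B_x = -2  [EC ∥ BD ∩ CD ∥ EB]
4. B_y = -4  [EC ∥ BD ∩ CD ∥ EB]
   → B = (-2, -4)

B = (-2, -4)
C = (14, -11)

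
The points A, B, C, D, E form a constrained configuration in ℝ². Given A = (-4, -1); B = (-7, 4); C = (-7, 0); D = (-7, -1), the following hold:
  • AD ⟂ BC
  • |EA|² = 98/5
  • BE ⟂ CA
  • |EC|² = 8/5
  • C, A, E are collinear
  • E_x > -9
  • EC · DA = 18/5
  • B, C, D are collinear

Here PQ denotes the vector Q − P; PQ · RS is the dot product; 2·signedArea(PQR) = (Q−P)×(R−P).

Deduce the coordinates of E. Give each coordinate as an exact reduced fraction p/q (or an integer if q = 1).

1. E_x = -41/5  [C, A, E are collinear ∩ BE ⟂ CA]
2. E_y = 2/5  [C, A, E are collinear ∩ BE ⟂ CA]
   → E = (-41/5, 2/5)

E = (-41/5, 2/5)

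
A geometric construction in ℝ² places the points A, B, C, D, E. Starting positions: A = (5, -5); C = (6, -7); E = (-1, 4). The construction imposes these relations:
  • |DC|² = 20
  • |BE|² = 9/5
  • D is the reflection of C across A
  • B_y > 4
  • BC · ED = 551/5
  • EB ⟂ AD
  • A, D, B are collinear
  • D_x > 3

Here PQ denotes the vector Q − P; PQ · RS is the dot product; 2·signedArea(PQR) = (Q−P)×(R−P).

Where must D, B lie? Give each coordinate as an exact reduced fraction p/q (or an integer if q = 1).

1. D_x = 4  [D is the reflection of C across A]
2. D_y = -3  [D is the reflection of C across A]
   → D = (4, -3)
3. B_x = 1/5  [A, D, B are collinear ∩ EB ⟂ AD]
4. B_y = 23/5  [A, D, B are collinear ∩ EB ⟂ AD]
   → B = (1/5, 23/5)

B = (1/5, 23/5)
D = (4, -3)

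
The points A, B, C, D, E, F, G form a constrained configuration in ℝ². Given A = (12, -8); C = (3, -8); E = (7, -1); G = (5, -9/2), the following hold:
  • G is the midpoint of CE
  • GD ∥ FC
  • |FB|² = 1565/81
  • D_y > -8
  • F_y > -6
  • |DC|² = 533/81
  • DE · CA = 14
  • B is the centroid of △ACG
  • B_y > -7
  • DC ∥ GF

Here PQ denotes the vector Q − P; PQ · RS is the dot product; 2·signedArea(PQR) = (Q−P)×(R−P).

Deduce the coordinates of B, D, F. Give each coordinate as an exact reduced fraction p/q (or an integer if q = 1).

1. B_x = 20/3  [B is the centroid of △ACG]
2. B_y = -41/6  [B is the centroid of △ACG]
   → B = (20/3, -41/6)
3. D_x = 49/9  [DE · CA = 14]
4. D_y = -65/9  [|DC|² = 533/81]
   → D = (49/9, -65/9)
5. F_x = 23/9  [GD ∥ FC ∩ DC ∥ GF]
6. F_y = -95/18  [GD ∥ FC ∩ DC ∥ GF]
   → F = (23/9, -95/18)

B = (20/3, -41/6)
D = (49/9, -65/9)
F = (23/9, -95/18)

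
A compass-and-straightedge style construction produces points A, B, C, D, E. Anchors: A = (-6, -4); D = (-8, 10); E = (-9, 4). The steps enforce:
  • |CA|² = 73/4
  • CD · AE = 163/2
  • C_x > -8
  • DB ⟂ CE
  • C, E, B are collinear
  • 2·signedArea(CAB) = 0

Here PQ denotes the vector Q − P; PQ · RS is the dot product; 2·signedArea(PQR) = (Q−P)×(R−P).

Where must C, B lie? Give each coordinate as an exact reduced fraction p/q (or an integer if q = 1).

B = (-792/73, 652/73)
C = (-15/2, 0)

1. C_x = -15/2  [line 3·x + -8·y + 45/2 = 0 ∩ |CA|² = 73/4]
2. C_y = 0  [line 3·x + -8·y + 45/2 = 0 ∩ |CA|² = 73/4]
   → C = (-15/2, 0)
3. B_x = -792/73  [2·signedArea(CAB) = 0 ∩ DB ⟂ CE]
4. B_y = 652/73  [2·signedArea(CAB) = 0 ∩ DB ⟂ CE]
   → B = (-792/73, 652/73)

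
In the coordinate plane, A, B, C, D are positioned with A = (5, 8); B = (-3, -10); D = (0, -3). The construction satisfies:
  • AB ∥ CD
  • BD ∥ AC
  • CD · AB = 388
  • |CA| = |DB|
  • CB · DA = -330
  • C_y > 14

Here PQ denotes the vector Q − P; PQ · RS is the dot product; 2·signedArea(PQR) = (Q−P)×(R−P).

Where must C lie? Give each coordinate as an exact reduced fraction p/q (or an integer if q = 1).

C = (8, 15)

1. C_x = 8  [AB ∥ CD ∩ BD ∥ AC]
2. C_y = 15  [AB ∥ CD ∩ BD ∥ AC]
   → C = (8, 15)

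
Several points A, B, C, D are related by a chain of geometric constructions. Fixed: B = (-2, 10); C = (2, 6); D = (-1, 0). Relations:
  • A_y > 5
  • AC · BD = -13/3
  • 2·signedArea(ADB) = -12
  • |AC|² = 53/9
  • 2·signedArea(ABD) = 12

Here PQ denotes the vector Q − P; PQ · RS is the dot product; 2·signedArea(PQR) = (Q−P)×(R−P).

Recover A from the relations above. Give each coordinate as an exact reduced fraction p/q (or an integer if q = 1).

A = (-1/3, 16/3)

1. A_x = -1/3  [2·signedArea(ABD) = 12 ∩ AC · BD = -13/3]
2. A_y = 16/3  [2·signedArea(ABD) = 12 ∩ AC · BD = -13/3]
   → A = (-1/3, 16/3)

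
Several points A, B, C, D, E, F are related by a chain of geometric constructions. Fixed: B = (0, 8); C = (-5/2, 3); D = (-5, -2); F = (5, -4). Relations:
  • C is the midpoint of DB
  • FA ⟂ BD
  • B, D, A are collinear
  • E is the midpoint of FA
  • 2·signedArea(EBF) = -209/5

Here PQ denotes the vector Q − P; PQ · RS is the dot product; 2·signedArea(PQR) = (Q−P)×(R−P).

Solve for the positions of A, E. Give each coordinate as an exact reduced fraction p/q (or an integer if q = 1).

A = (-19/5, 2/5)
E = (3/5, -9/5)

1. A_x = -19/5  [B, D, A are collinear ∩ FA ⟂ BD]
2. A_y = 2/5  [B, D, A are collinear ∩ FA ⟂ BD]
   → A = (-19/5, 2/5)
3. E_x = 3/5  [E is the midpoint of FA]
4. E_y = -9/5  [E is the midpoint of FA]
   → E = (3/5, -9/5)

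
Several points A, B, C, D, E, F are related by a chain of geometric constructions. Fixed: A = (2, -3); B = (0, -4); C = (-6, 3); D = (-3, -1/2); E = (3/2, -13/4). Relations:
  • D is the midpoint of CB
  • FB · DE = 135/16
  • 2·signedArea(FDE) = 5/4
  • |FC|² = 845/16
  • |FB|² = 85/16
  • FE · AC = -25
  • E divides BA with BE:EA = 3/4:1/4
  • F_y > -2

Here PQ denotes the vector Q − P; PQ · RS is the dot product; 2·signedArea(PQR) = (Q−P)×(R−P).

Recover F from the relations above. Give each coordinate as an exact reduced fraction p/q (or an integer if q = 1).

1. F_x = -1/2  [2·signedArea(FDE) = 5/4 ∩ FE · AC = -25]
2. F_y = -7/4  [2·signedArea(FDE) = 5/4 ∩ FE · AC = -25]
   → F = (-1/2, -7/4)

F = (-1/2, -7/4)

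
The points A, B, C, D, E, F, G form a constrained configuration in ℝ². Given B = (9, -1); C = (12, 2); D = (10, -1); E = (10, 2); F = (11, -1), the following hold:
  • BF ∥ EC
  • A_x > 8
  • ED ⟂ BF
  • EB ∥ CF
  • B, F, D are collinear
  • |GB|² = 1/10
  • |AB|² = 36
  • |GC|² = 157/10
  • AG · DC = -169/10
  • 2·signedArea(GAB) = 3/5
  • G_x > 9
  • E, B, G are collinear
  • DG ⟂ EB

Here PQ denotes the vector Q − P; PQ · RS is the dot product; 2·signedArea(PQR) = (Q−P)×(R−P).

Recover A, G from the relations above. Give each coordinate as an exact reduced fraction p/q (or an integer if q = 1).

A = (9, 5)
G = (91/10, -7/10)

1. G_x = 91/10  [E, B, G are collinear ∩ DG ⟂ EB]
2. G_y = -7/10  [E, B, G are collinear ∩ DG ⟂ EB]
   → G = (91/10, -7/10)
3. A_x = 9  [AG · DC = -169/10 ∩ 2·signedArea(GAB) = 3/5]
4. A_y = 5  [AG · DC = -169/10 ∩ 2·signedArea(GAB) = 3/5]
   → A = (9, 5)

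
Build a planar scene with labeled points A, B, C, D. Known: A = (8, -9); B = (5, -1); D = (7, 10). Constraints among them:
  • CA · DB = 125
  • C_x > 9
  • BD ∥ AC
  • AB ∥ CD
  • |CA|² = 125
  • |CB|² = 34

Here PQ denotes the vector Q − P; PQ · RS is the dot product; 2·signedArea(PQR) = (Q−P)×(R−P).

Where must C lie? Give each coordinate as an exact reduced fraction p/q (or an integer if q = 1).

1. C_x = 10  [AB ∥ CD ∩ BD ∥ AC]
2. C_y = 2  [AB ∥ CD ∩ BD ∥ AC]
   → C = (10, 2)

C = (10, 2)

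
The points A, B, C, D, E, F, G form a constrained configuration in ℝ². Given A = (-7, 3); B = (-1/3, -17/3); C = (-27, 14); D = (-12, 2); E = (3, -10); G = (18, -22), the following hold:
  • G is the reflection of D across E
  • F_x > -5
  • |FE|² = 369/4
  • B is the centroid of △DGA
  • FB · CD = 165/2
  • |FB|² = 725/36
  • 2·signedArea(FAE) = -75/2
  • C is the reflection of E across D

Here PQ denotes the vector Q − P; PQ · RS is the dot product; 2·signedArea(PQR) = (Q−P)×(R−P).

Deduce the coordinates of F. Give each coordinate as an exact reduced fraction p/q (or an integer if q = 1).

F = (-9/2, -4)

1. F_x = -9/2  [2·signedArea(FAE) = -75/2 ∩ FB · CD = 165/2]
2. F_y = -4  [2·signedArea(FAE) = -75/2 ∩ FB · CD = 165/2]
   → F = (-9/2, -4)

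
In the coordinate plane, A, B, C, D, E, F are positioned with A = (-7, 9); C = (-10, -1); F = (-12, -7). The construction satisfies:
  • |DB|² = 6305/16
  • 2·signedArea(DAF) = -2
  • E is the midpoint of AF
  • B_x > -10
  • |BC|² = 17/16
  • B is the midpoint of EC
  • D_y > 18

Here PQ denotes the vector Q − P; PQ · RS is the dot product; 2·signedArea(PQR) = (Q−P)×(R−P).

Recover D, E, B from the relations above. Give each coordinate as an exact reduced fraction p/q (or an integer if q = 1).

B = (-39/4, 0)
D = (-4, 19)
E = (-19/2, 1)

1. E_x = -19/2  [E is the midpoint of AF]
2. E_y = 1  [E is the midpoint of AF]
   → E = (-19/2, 1)
3. B_x = -39/4  [B is the midpoint of EC]
4. B_y = 0  [B is the midpoint of EC]
   → B = (-39/4, 0)
5. D_x = -4  [line 16·x + -5·y + 159 = 0 ∩ |DB|² = 6305/16]
6. D_y = 19  [line 16·x + -5·y + 159 = 0 ∩ |DB|² = 6305/16]
   → D = (-4, 19)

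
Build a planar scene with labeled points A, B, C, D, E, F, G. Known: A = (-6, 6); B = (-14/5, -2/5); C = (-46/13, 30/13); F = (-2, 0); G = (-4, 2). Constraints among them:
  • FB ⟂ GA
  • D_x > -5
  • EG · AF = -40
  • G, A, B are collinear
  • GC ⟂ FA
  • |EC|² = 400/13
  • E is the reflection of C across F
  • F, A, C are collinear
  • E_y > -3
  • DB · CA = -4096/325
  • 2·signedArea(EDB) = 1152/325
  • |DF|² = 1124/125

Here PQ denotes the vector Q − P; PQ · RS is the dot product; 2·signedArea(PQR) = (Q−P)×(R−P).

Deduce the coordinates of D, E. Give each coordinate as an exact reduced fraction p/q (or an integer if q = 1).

D = (-102/25, 54/25)
E = (-6/13, -30/13)

1. E_x = -6/13  [E is the reflection of C across F]
2. E_y = -30/13  [E is the reflection of C across F]
   → E = (-6/13, -30/13)
3. D_x = -102/25  [DB · CA = -4096/325 ∩ 2·signedArea(EDB) = 1152/325]
4. D_y = 54/25  [DB · CA = -4096/325 ∩ 2·signedArea(EDB) = 1152/325]
   → D = (-102/25, 54/25)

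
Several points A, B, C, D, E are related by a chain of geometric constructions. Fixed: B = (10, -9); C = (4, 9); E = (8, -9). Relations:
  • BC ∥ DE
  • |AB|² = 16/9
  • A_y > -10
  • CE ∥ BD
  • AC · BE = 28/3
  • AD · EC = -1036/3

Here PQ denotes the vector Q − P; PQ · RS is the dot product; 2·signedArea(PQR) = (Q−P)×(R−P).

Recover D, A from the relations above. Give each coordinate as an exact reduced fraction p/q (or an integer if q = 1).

A = (26/3, -9)
D = (14, -27)

1. D_x = 14  [BC ∥ DE ∩ CE ∥ BD]
2. D_y = -27  [BC ∥ DE ∩ CE ∥ BD]
   → D = (14, -27)
3. A_x = 26/3  [AD · EC = -1036/3 ∩ AC · BE = 28/3]
4. A_y = -9  [AD · EC = -1036/3 ∩ AC · BE = 28/3]
   → A = (26/3, -9)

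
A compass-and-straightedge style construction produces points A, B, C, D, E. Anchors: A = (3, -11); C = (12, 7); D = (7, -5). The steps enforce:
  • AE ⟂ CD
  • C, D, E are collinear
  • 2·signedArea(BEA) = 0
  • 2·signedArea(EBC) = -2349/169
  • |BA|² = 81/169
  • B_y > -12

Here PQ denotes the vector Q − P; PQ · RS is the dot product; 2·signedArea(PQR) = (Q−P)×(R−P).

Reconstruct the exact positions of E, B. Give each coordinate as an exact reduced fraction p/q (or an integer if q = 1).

1. E_x = 723/169  [C, D, E are collinear ∩ AE ⟂ CD]
2. E_y = -1949/169  [C, D, E are collinear ∩ AE ⟂ CD]
   → E = (723/169, -1949/169)
3. B_x = 615/169  [2·signedArea(BEA) = 0 ∩ 2·signedArea(EBC) = -2349/169]
4. B_y = -1904/169  [2·signedArea(BEA) = 0 ∩ 2·signedArea(EBC) = -2349/169]
   → B = (615/169, -1904/169)

B = (615/169, -1904/169)
E = (723/169, -1949/169)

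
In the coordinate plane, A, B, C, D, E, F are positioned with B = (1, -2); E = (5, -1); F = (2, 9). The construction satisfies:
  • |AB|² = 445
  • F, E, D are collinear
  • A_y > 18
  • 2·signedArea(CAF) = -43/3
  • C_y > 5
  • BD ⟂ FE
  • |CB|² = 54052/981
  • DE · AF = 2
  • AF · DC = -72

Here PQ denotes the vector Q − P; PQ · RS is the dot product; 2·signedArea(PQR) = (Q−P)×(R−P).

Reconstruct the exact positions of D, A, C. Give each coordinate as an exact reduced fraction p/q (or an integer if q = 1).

A = (-1, 19)
C = (539/327, 588/109)
D = (539/109, -89/109)

1. D_x = 539/109  [F, E, D are collinear ∩ BD ⟂ FE]
2. D_y = -89/109  [F, E, D are collinear ∩ BD ⟂ FE]
   → D = (539/109, -89/109)
3. A_x = -1  [line -6/109·x + 20/109·y + -386/109 = 0 ∩ |AB|² = 445]
4. A_y = 19  [line -6/109·x + 20/109·y + -386/109 = 0 ∩ |AB|² = 445]
   → A = (-1, 19)
5. C_x = 539/327  [AF · DC = -72 ∩ 2·signedArea(CAF) = -43/3]
6. C_y = 588/109  [AF · DC = -72 ∩ 2·signedArea(CAF) = -43/3]
   → C = (539/327, 588/109)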